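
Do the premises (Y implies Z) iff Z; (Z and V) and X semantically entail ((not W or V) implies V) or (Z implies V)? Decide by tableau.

Yes

Initial set: {((Y implies Z) iff Z); ((Z and V) and X); not (((not W or V) implies V) or (Z implies V))}.
((Z and V) and X): α-rule — add (Z and V), X.
not (((not W or V) implies V) or (Z implies V)): α-rule — add not ((not W or V) implies V), not (Z implies V).
(Z and V): α-rule — add Z, V.
not ((not W or V) implies V): α-rule — add (not W or V), not V.
× closes — contains both V and not V.
All 1 branch closes.
Every branch closed, so the premises entail the conclusion.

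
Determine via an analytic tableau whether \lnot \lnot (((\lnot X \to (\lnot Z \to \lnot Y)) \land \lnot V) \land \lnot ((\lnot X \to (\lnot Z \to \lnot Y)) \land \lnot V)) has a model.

Unsatisfiable

Initial set: {\lnot \lnot (((\lnot X \to (\lnot Z \to \lnot Y)) \land \lnot V) \land \lnot ((\lnot X \to (\lnot Z \to \lnot Y)) \land \lnot V))}.
\lnot \lnot (((\lnot X \to (\lnot Z \to \lnot Y)) \land \lnot V) \land \lnot ((\lnot X \to (\lnot Z \to \lnot Y)) \land \lnot V)): drop double negation, giving (((\lnot X \to (\lnot Z \to \lnot Y)) \land \lnot V) \land \lnot ((\lnot X \to (\lnot Z \to \lnot Y)) \land \lnot V)).
(((\lnot X \to (\lnot Z \to \lnot Y)) \land \lnot V) \land \lnot ((\lnot X \to (\lnot Z \to \lnot Y)) \land \lnot V)): α-rule — add ((\lnot X \to (\lnot Z \to \lnot Y)) \land \lnot V), \lnot ((\lnot X \to (\lnot Z \to \lnot Y)) \land \lnot V).
((\lnot X \to (\lnot Z \to \lnot Y)) \land \lnot V): α-rule — add (\lnot X \to (\lnot Z \to \lnot Y)), \lnot V.
\lnot ((\lnot X \to (\lnot Z \to \lnot Y)) \land \lnot V): β-rule — branch into \lnot (\lnot X \to (\lnot Z \to \lnot Y))  //  \lnot \lnot V.
  branch 1 (add \lnot (\lnot X \to (\lnot Z \to \lnot Y))):
    \lnot (\lnot X \to (\lnot Z \to \lnot Y)): α-rule — add \lnot X, \lnot (\lnot Z \to \lnot Y).
    \lnot (\lnot Z \to \lnot Y): α-rule — add \lnot Z, \lnot \lnot Y.
    (\lnot X \to (\lnot Z \to \lnot Y)): β-rule — branch into \lnot \lnot X  //  (\lnot Z \to \lnot Y).
      branch 1.1 (add \lnot \lnot X):
        × closes — contains both X and \lnot X.
      branch 1.2 (add (\lnot Z \to \lnot Y)):
        (\lnot Z \to \lnot Y): β-rule — branch into \lnot \lnot Z  //  \lnot Y.
          branch 1.2.1 (add \lnot \lnot Z):
            × closes — contains both Z and \lnot Z.
          branch 1.2.2 (add \lnot Y):
            × closes — contains both Y and \lnot Y.
  branch 2 (add \lnot \lnot V):
    × closes — contains both V and \lnot V.
All 4 branches close.
Every branch closed; the formula is unsatisfiable.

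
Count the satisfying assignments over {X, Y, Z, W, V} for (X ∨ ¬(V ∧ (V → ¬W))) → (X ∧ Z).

12

Initial set: {((X ∨ ¬(V ∧ (V → ¬W))) → (X ∧ Z))}.
((X ∨ ¬(V ∧ (V → ¬W))) → (X ∧ Z)): β-rule — branch into ¬(X ∨ ¬(V ∧ (V → ¬W)))  //  (X ∧ Z).
  branch 1 (add ¬(X ∨ ¬(V ∧ (V → ¬W)))):
    ¬(X ∨ ¬(V ∧ (V → ¬W))): α-rule — add ¬X, ¬¬(V ∧ (V → ¬W)).
    ¬¬(V ∧ (V → ¬W)): α-rule — add V, (V → ¬W).
    (V → ¬W): β-rule — branch into ¬V  //  ¬W.
      branch 1.1 (add ¬V):
        × closes — contains both V and ¬V.
      branch 1.2 (add ¬W):
        ○ open, literals {V=T, W=F, X=F}.
  branch 2 (add (X ∧ Z)):
    (X ∧ Z): α-rule — add X, Z.
    ○ open, literals {X=T, Z=T}.
1 branch closed, 2 open.
Each open branch fixes some atoms; the unmentioned ones are free. Counting distinct full assignments: branch {V=T, W=F, X=F} (Y, Z) contributes 4 new; branch {X=T, Z=T} (Y, W, V) contributes 8 new. Total: 12.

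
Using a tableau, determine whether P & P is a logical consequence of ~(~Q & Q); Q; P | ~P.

Initial set: {~(~Q & Q); Q; (P | ~P); ~(P & P)}.
~(~Q & Q): β-rule — branch into ~~Q  //  ~Q.
  branch 1 (add ~~Q):
    (P | ~P): β-rule — branch into P  //  ~P.
      branch 1.1 (add P):
        ~(P & P): β-rule — branch into ~P  //  ~P.
          branch 1.1.1 (add ~P):
            × closes — contains both P and ~P.
          branch 1.1.2 (add ~P):
            × closes — contains both P and ~P.
      branch 1.2 (add ~P):
        ~(P & P): β-rule — branch into ~P  //  ~P.
          branch 1.2.1 (add ~P):
            ○ open, literals {P=false, Q=true}.
          branch 1.2.2 (add ~P):
            ○ open, literals {P=false, Q=true}.
  branch 2 (add ~Q):
    × closes — contains both Q and ~Q.
3 branches closed, 2 open.
An open branch gives a countermodel: P=false, Q=true (unmentioned atoms arbitrary); the premises hold there but the conclusion fails.

No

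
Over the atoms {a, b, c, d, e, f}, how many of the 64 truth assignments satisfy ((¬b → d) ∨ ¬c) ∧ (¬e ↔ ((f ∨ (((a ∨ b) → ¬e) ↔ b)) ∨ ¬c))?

Initial set: {(((¬b → d) ∨ ¬c) ∧ (¬e ↔ ((f ∨ (((a ∨ b) → ¬e) ↔ b)) ∨ ¬c)))}.
(((¬b → d) ∨ ¬c) ∧ (¬e ↔ ((f ∨ (((a ∨ b) → ¬e) ↔ b)) ∨ ¬c))): α-rule — add ((¬b → d) ∨ ¬c), (¬e ↔ ((f ∨ (((a ∨ b) → ¬e) ↔ b)) ∨ ¬c)).
((¬b → d) ∨ ¬c): β-rule — branch into (¬b → d)  //  ¬c.
  branch 1 (add (¬b → d)):
    (¬e ↔ ((f ∨ (((a ∨ b) → ¬e) ↔ b)) ∨ ¬c)): β-rule — branch into ¬e, ((f ∨ (((a ∨ b) → ¬e) ↔ b)) ∨ ¬c)  //  ¬¬e, ¬((f ∨ (((a ∨ b) → ¬e) ↔ b)) ∨ ¬c).
      branch 1.1 (add ¬e, ((f ∨ (((a ∨ b) → ¬e) ↔ b)) ∨ ¬c)):
        (¬b → d): β-rule — branch into ¬¬b  //  d.
          branch 1.1.1 (add ¬¬b):
            ((f ∨ (((a ∨ b) → ¬e) ↔ b)) ∨ ¬c): β-rule — branch into (f ∨ (((a ∨ b) → ¬e) ↔ b))  //  ¬c.
              branch 1.1.1.1 (add (f ∨ (((a ∨ b) → ¬e) ↔ b))):
                (f ∨ (((a ∨ b) → ¬e) ↔ b)): β-rule — branch into f  //  (((a ∨ b) → ¬e) ↔ b).
                  branch 1.1.1.1.1 (add f):
                    ○ open, literals {b=true, e=false, f=true}.
                  branch 1.1.1.1.2 (add (((a ∨ b) → ¬e) ↔ b)):
                    (((a ∨ b) → ¬e) ↔ b): β-rule — branch into ((a ∨ b) → ¬e), b  //  ¬((a ∨ b) → ¬e), ¬b.
                      branch 1.1.1.1.2.1 (add ((a ∨ b) → ¬e), b):
                        ((a ∨ b) → ¬e): β-rule — branch into ¬(a ∨ b)  //  ¬e.
                          branch 1.1.1.1.2.1.1 (add ¬(a ∨ b)):
                            ¬(a ∨ b): α-rule — add ¬a, ¬b.
                            × closes — contains both b and ¬b.
                          branch 1.1.1.1.2.1.2 (add ¬e):
                            ○ open, literals {b=true, e=false}.
                      branch 1.1.1.1.2.2 (add ¬((a ∨ b) → ¬e), ¬b):
                        × closes — contains both b and ¬b.
              branch 1.1.1.2 (add ¬c):
                ○ open, literals {b=true, c=false, e=false}.
          branch 1.1.2 (add d):
            ((f ∨ (((a ∨ b) → ¬e) ↔ b)) ∨ ¬c): β-rule — branch into (f ∨ (((a ∨ b) → ¬e) ↔ b))  //  ¬c.
              branch 1.1.2.1 (add (f ∨ (((a ∨ b) → ¬e) ↔ b))):
                (f ∨ (((a ∨ b) → ¬e) ↔ b)): β-rule — branch into f  //  (((a ∨ b) → ¬e) ↔ b).
                  branch 1.1.2.1.1 (add f):
                    ○ open, literals {d=true, e=false, f=true}.
                  branch 1.1.2.1.2 (add (((a ∨ b) → ¬e) ↔ b)):
                    (((a ∨ b) → ¬e) ↔ b): β-rule — branch into ((a ∨ b) → ¬e), b  //  ¬((a ∨ b) → ¬e), ¬b.
                      branch 1.1.2.1.2.1 (add ((a ∨ b) → ¬e), b):
                        ((a ∨ b) → ¬e): β-rule — branch into ¬(a ∨ b)  //  ¬e.
                          branch 1.1.2.1.2.1.1 (add ¬(a ∨ b)):
                            ¬(a ∨ b): α-rule — add ¬a, ¬b.
                            × closes — contains both b and ¬b.
                          branch 1.1.2.1.2.1.2 (add ¬e):
                            ○ open, literals {b=true, d=true, e=false}.
                      branch 1.1.2.1.2.2 (add ¬((a ∨ b) → ¬e), ¬b):
                        ¬((a ∨ b) → ¬e): α-rule — add (a ∨ b), ¬¬e.
                        × closes — contains both e and ¬e.
              branch 1.1.2.2 (add ¬c):
                ○ open, literals {c=false, d=true, e=false}.
      branch 1.2 (add ¬¬e, ¬((f ∨ (((a ∨ b) → ¬e) ↔ b)) ∨ ¬c)):
        ¬((f ∨ (((a ∨ b) → ¬e) ↔ b)) ∨ ¬c): α-rule — add ¬(f ∨ (((a ∨ b) → ¬e) ↔ b)), ¬¬c.
        ¬(f ∨ (((a ∨ b) → ¬e) ↔ b)): α-rule — add ¬f, ¬(((a ∨ b) → ¬e) ↔ b).
        (¬b → d): β-rule — branch into ¬¬b  //  d.
          branch 1.2.1 (add ¬¬b):
            ¬(((a ∨ b) → ¬e) ↔ b): β-rule — branch into ((a ∨ b) → ¬e), ¬b  //  ¬((a ∨ b) → ¬e), b.
              branch 1.2.1.1 (add ((a ∨ b) → ¬e), ¬b):
                × closes — contains both b and ¬b.
              branch 1.2.1.2 (add ¬((a ∨ b) → ¬e), b):
                ¬((a ∨ b) → ¬e): α-rule — add (a ∨ b), ¬¬e.
                (a ∨ b): β-rule — branch into a  //  b.
                  branch 1.2.1.2.1 (add a):
                    ○ open, literals {a=true, b=true, c=true, e=true, f=false}.
                  branch 1.2.1.2.2 (add b):
                    ○ open, literals {b=true, c=true, e=true, f=false}.
          branch 1.2.2 (add d):
            ¬(((a ∨ b) → ¬e) ↔ b): β-rule — branch into ((a ∨ b) → ¬e), ¬b  //  ¬((a ∨ b) → ¬e), b.
              branch 1.2.2.1 (add ((a ∨ b) → ¬e), ¬b):
                ((a ∨ b) → ¬e): β-rule — branch into ¬(a ∨ b)  //  ¬e.
                  branch 1.2.2.1.1 (add ¬(a ∨ b)):
                    ¬(a ∨ b): α-rule — add ¬a, ¬b.
                    ○ open, literals {a=false, b=false, c=true, d=true, e=true, f=false}.
                  branch 1.2.2.1.2 (add ¬e):
                    × closes — contains both e and ¬e.
              branch 1.2.2.2 (add ¬((a ∨ b) → ¬e), b):
                ¬((a ∨ b) → ¬e): α-rule — add (a ∨ b), ¬¬e.
                (a ∨ b): β-rule — branch into a  //  b.
                  branch 1.2.2.2.1 (add a):
                    ○ open, literals {a=true, b=true, c=true, d=true, e=true, f=false}.
                  branch 1.2.2.2.2 (add b):
                    ○ open, literals {b=true, c=true, d=true, e=true, f=false}.
  branch 2 (add ¬c):
    (¬e ↔ ((f ∨ (((a ∨ b) → ¬e) ↔ b)) ∨ ¬c)): β-rule — branch into ¬e, ((f ∨ (((a ∨ b) → ¬e) ↔ b)) ∨ ¬c)  //  ¬¬e, ¬((f ∨ (((a ∨ b) → ¬e) ↔ b)) ∨ ¬c).
      branch 2.1 (add ¬e, ((f ∨ (((a ∨ b) → ¬e) ↔ b)) ∨ ¬c)):
        ((f ∨ (((a ∨ b) → ¬e) ↔ b)) ∨ ¬c): β-rule — branch into (f ∨ (((a ∨ b) → ¬e) ↔ b))  //  ¬c.
          branch 2.1.1 (add (f ∨ (((a ∨ b) → ¬e) ↔ b))):
            (f ∨ (((a ∨ b) → ¬e) ↔ b)): β-rule — branch into f  //  (((a ∨ b) → ¬e) ↔ b).
              branch 2.1.1.1 (add f):
                ○ open, literals {c=false, e=false, f=true}.
              branch 2.1.1.2 (add (((a ∨ b) → ¬e) ↔ b)):
                (((a ∨ b) → ¬e) ↔ b): β-rule — branch into ((a ∨ b) → ¬e), b  //  ¬((a ∨ b) → ¬e), ¬b.
                  branch 2.1.1.2.1 (add ((a ∨ b) → ¬e), b):
                    ((a ∨ b) → ¬e): β-rule — branch into ¬(a ∨ b)  //  ¬e.
                      branch 2.1.1.2.1.1 (add ¬(a ∨ b)):
                        ¬(a ∨ b): α-rule — add ¬a, ¬b.
                        × closes — contains both b and ¬b.
                      branch 2.1.1.2.1.2 (add ¬e):
                        ○ open, literals {b=true, c=false, e=false}.
                  branch 2.1.1.2.2 (add ¬((a ∨ b) → ¬e), ¬b):
                    ¬((a ∨ b) → ¬e): α-rule — add (a ∨ b), ¬¬e.
                    × closes — contains both e and ¬e.
          branch 2.1.2 (add ¬c):
            ○ open, literals {c=false, e=false}.
      branch 2.2 (add ¬¬e, ¬((f ∨ (((a ∨ b) → ¬e) ↔ b)) ∨ ¬c)):
        ¬((f ∨ (((a ∨ b) → ¬e) ↔ b)) ∨ ¬c): α-rule — add ¬(f ∨ (((a ∨ b) → ¬e) ↔ b)), ¬¬c.
        × closes — contains both c and ¬c.
9 branches closed, 14 open.
Each open branch fixes some atoms; the unmentioned ones are free. Counting distinct full assignments: branch {b=true, e=false, f=true} (a, c, d) contributes 8 new; branch {b=true, e=false} (a, c, d, f) contributes 8 new; branch {b=true, c=false, e=false} (a, d, f) contributes 0 new; branch {d=true, e=false, f=true} (a, b, c) contributes 4 new; branch {b=true, d=true, e=false} (a, c, f) contributes 0 new; branch {c=false, d=true, e=false} (a, b, f) contributes 2 new; branch {a=true, b=true, c=true, e=true, f=false} (d) contributes 2 new; branch {b=true, c=true, e=true, f=false} (a, d) contributes 2 new; branch {a=false, b=false, c=true, d=true, e=true, f=false} (none free) contributes 1 new; branch {a=true, b=true, c=true, d=true, e=true, f=false} (none free) contributes 0 new; branch {b=true, c=true, d=true, e=true, f=false} (a) contributes 0 new; branch {c=false, e=false, f=true} (a, b, d) contributes 2 new; branch {b=true, c=false, e=false} (a, d, f) contributes 0 new; branch {c=false, e=false} (a, b, d, f) contributes 2 new. Total: 31.

31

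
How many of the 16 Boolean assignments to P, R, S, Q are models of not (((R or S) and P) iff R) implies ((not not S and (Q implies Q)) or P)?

14

Initial set: {T (not (((R or S) and P) iff R) implies ((not not S and (Q implies Q)) or P))}.
T (not (((R or S) and P) iff R) implies ((not not S and (Q implies Q)) or P)): β-rule — branch into F not (((R or S) and P) iff R)  //  T ((not not S and (Q implies Q)) or P).
  branch 1 (add F not (((R or S) and P) iff R)):
    F not (((R or S) and P) iff R): β-rule — branch into T ((R or S) and P), T R  //  F ((R or S) and P), F R.
      branch 1.1 (add T ((R or S) and P), T R):
        T ((R or S) and P): α-rule — add T (R or S), T P.
        T (R or S): β-rule — branch into T R  //  T S.
          branch 1.1.1 (add T R):
            ○ open, literals {P=true, R=true}.
          branch 1.1.2 (add T S):
            ○ open, literals {P=true, R=true, S=true}.
      branch 1.2 (add F ((R or S) and P), F R):
        F ((R or S) and P): β-rule — branch into F (R or S)  //  F P.
          branch 1.2.1 (add F (R or S)):
            F (R or S): α-rule — add F R, F S.
            ○ open, literals {R=false, S=false}.
          branch 1.2.2 (add F P):
            ○ open, literals {P=false, R=false}.
  branch 2 (add T ((not not S and (Q implies Q)) or P)):
    T ((not not S and (Q implies Q)) or P): β-rule — branch into T (not not S and (Q implies Q))  //  T P.
      branch 2.1 (add T (not not S and (Q implies Q))):
        T (not not S and (Q implies Q)): α-rule — add T not not S, T (Q implies Q).
        T not not S: drop double negation, giving T S.
        T (Q implies Q): β-rule — branch into F Q  //  T Q.
          branch 2.1.1 (add F Q):
            ○ open, literals {Q=false, S=true}.
          branch 2.1.2 (add T Q):
            ○ open, literals {Q=true, S=true}.
      branch 2.2 (add T P):
        ○ open, literals {P=true}.
0 branches closed, 7 open.
Each open branch fixes some atoms; the unmentioned ones are free. Counting distinct full assignments: branch {P=true, R=true} (S, Q) contributes 4 new; branch {P=true, R=true, S=true} (Q) contributes 0 new; branch {R=false, S=false} (P, Q) contributes 4 new; branch {P=false, R=false} (S, Q) contributes 2 new; branch {Q=false, S=true} (P, R) contributes 2 new; branch {Q=true, S=true} (P, R) contributes 2 new; branch {P=true} (R, S, Q) contributes 0 new. Total: 14.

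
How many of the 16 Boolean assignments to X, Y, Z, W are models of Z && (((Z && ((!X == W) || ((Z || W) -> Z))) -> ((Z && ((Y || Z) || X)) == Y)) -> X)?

6

Initial set: {(Z && (((Z && ((!X == W) || ((Z || W) -> Z))) -> ((Z && ((Y || Z) || X)) == Y)) -> X))}.
(Z && (((Z && ((!X == W) || ((Z || W) -> Z))) -> ((Z && ((Y || Z) || X)) == Y)) -> X)): α-rule — add Z, (((Z && ((!X == W) || ((Z || W) -> Z))) -> ((Z && ((Y || Z) || X)) == Y)) -> X).
(((Z && ((!X == W) || ((Z || W) -> Z))) -> ((Z && ((Y || Z) || X)) == Y)) -> X): β-rule — branch into !((Z && ((!X == W) || ((Z || W) -> Z))) -> ((Z && ((Y || Z) || X)) == Y))  //  X.
  branch 1 (add !((Z && ((!X == W) || ((Z || W) -> Z))) -> ((Z && ((Y || Z) || X)) == Y))):
    !((Z && ((!X == W) || ((Z || W) -> Z))) -> ((Z && ((Y || Z) || X)) == Y)): α-rule — add (Z && ((!X == W) || ((Z || W) -> Z))), !((Z && ((Y || Z) || X)) == Y).
    (Z && ((!X == W) || ((Z || W) -> Z))): α-rule — add Z, ((!X == W) || ((Z || W) -> Z)).
    !((Z && ((Y || Z) || X)) == Y): β-rule — branch into (Z && ((Y || Z) || X)), !Y  //  !(Z && ((Y || Z) || X)), Y.
      branch 1.1 (add (Z && ((Y || Z) || X)), !Y):
        (Z && ((Y || Z) || X)): α-rule — add Z, ((Y || Z) || X).
        ((!X == W) || ((Z || W) -> Z)): β-rule — branch into (!X == W)  //  ((Z || W) -> Z).
          branch 1.1.1 (add (!X == W)):
            ((Y || Z) || X): β-rule — branch into (Y || Z)  //  X.
              branch 1.1.1.1 (add (Y || Z)):
                (!X == W): β-rule — branch into !X, W  //  !!X, !W.
                  branch 1.1.1.1.1 (add !X, W):
                    (Y || Z): β-rule — branch into Y  //  Z.
                      branch 1.1.1.1.1.1 (add Y):
                        × closes — contains both Y and !Y.
                      branch 1.1.1.1.1.2 (add Z):
                        ○ open, literals {W=1, X=0, Y=0, Z=1}.
                  branch 1.1.1.1.2 (add !!X, !W):
                    (Y || Z): β-rule — branch into Y  //  Z.
                      branch 1.1.1.1.2.1 (add Y):
                        × closes — contains both Y and !Y.
                      branch 1.1.1.1.2.2 (add Z):
                        ○ open, literals {W=0, X=1, Y=0, Z=1}.
              branch 1.1.1.2 (add X):
                (!X == W): β-rule — branch into !X, W  //  !!X, !W.
                  branch 1.1.1.2.1 (add !X, W):
                    × closes — contains both X and !X.
                  branch 1.1.1.2.2 (add !!X, !W):
                    ○ open, literals {W=0, X=1, Y=0, Z=1}.
          branch 1.1.2 (add ((Z || W) -> Z)):
            ((Y || Z) || X): β-rule — branch into (Y || Z)  //  X.
              branch 1.1.2.1 (add (Y || Z)):
                ((Z || W) -> Z): β-rule — branch into !(Z || W)  //  Z.
                  branch 1.1.2.1.1 (add !(Z || W)):
                    !(Z || W): α-rule — add !Z, !W.
                    × closes — contains both Z and !Z.
                  branch 1.1.2.1.2 (add Z):
                    (Y || Z): β-rule — branch into Y  //  Z.
                      branch 1.1.2.1.2.1 (add Y):
                        × closes — contains both Y and !Y.
                      branch 1.1.2.1.2.2 (add Z):
                        ○ open, literals {Y=0, Z=1}.
              branch 1.1.2.2 (add X):
                ((Z || W) -> Z): β-rule — branch into !(Z || W)  //  Z.
                  branch 1.1.2.2.1 (add !(Z || W)):
                    !(Z || W): α-rule — add !Z, !W.
                    × closes — contains both Z and !Z.
                  branch 1.1.2.2.2 (add Z):
                    ○ open, literals {X=1, Y=0, Z=1}.
      branch 1.2 (add !(Z && ((Y || Z) || X)), Y):
        ((!X == W) || ((Z || W) -> Z)): β-rule — branch into (!X == W)  //  ((Z || W) -> Z).
          branch 1.2.1 (add (!X == W)):
            !(Z && ((Y || Z) || X)): β-rule — branch into !Z  //  !((Y || Z) || X).
              branch 1.2.1.1 (add !Z):
                × closes — contains both Z and !Z.
              branch 1.2.1.2 (add !((Y || Z) || X)):
                !((Y || Z) || X): α-rule — add !(Y || Z), !X.
                !(Y || Z): α-rule — add !Y, !Z.
                × closes — contains both Y and !Y.
          branch 1.2.2 (add ((Z || W) -> Z)):
            !(Z && ((Y || Z) || X)): β-rule — branch into !Z  //  !((Y || Z) || X).
              branch 1.2.2.1 (add !Z):
                × closes — contains both Z and !Z.
              branch 1.2.2.2 (add !((Y || Z) || X)):
                !((Y || Z) || X): α-rule — add !(Y || Z), !X.
                !(Y || Z): α-rule — add !Y, !Z.
                × closes — contains both Y and !Y.
  branch 2 (add X):
    ○ open, literals {X=1, Z=1}.
10 branches closed, 6 open.
Each open branch fixes some atoms; the unmentioned ones are free. Counting distinct full assignments: branch {W=1, X=0, Y=0, Z=1} (none free) contributes 1 new; branch {W=0, X=1, Y=0, Z=1} (none free) contributes 1 new; branch {W=0, X=1, Y=0, Z=1} (none free) contributes 0 new; branch {Y=0, Z=1} (X, W) contributes 2 new; branch {X=1, Y=0, Z=1} (W) contributes 0 new; branch {X=1, Z=1} (Y, W) contributes 2 new. Total: 6.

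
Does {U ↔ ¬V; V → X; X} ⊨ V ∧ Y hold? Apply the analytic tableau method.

Initial set: {(U ↔ ¬V); (V → X); X; ¬(V ∧ Y)}.
(U ↔ ¬V): β-rule — branch into U, ¬V  //  ¬U, ¬¬V.
  branch 1 (add U, ¬V):
    (V → X): β-rule — branch into ¬V  //  X.
      branch 1.1 (add ¬V):
        ¬(V ∧ Y): β-rule — branch into ¬V  //  ¬Y.
          branch 1.1.1 (add ¬V):
            ○ open, literals {U=1, V=0, X=1}.
          branch 1.1.2 (add ¬Y):
            ○ open, literals {U=1, V=0, X=1, Y=0}.
      branch 1.2 (add X):
        ¬(V ∧ Y): β-rule — branch into ¬V  //  ¬Y.
          branch 1.2.1 (add ¬V):
            ○ open, literals {U=1, V=0, X=1}.
          branch 1.2.2 (add ¬Y):
            ○ open, literals {U=1, V=0, X=1, Y=0}.
  branch 2 (add ¬U, ¬¬V):
    (V → X): β-rule — branch into ¬V  //  X.
      branch 2.1 (add ¬V):
        × closes — contains both V and ¬V.
      branch 2.2 (add X):
        ¬(V ∧ Y): β-rule — branch into ¬V  //  ¬Y.
          branch 2.2.1 (add ¬V):
            × closes — contains both V and ¬V.
          branch 2.2.2 (add ¬Y):
            ○ open, literals {U=0, V=1, X=1, Y=0}.
2 branches closed, 5 open.
An open branch gives a countermodel: U=1, V=0, X=1 (unmentioned atoms arbitrary); the premises hold there but the conclusion fails.

No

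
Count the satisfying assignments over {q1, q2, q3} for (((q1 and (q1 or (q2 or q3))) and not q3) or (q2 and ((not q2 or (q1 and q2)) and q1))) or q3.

6

Initial set: {((((q1 and (q1 or (q2 or q3))) and not q3) or (q2 and ((not q2 or (q1 and q2)) and q1))) or q3)}.
((((q1 and (q1 or (q2 or q3))) and not q3) or (q2 and ((not q2 or (q1 and q2)) and q1))) or q3): β-rule — branch into (((q1 and (q1 or (q2 or q3))) and not q3) or (q2 and ((not q2 or (q1 and q2)) and q1)))  //  q3.
  branch 1 (add (((q1 and (q1 or (q2 or q3))) and not q3) or (q2 and ((not q2 or (q1 and q2)) and q1)))):
    (((q1 and (q1 or (q2 or q3))) and not q3) or (q2 and ((not q2 or (q1 and q2)) and q1))): β-rule — branch into ((q1 and (q1 or (q2 or q3))) and not q3)  //  (q2 and ((not q2 or (q1 and q2)) and q1)).
      branch 1.1 (add ((q1 and (q1 or (q2 or q3))) and not q3)):
        ((q1 and (q1 or (q2 or q3))) and not q3): α-rule — add (q1 and (q1 or (q2 or q3))), not q3.
        (q1 and (q1 or (q2 or q3))): α-rule — add q1, (q1 or (q2 or q3)).
        (q1 or (q2 or q3)): β-rule — branch into q1  //  (q2 or q3).
          branch 1.1.1 (add q1):
            ○ open, literals {q1=1, q3=0}.
          branch 1.1.2 (add (q2 or q3)):
            (q2 or q3): β-rule — branch into q2  //  q3.
              branch 1.1.2.1 (add q2):
                ○ open, literals {q1=1, q2=1, q3=0}.
              branch 1.1.2.2 (add q3):
                × closes — contains both q3 and not q3.
      branch 1.2 (add (q2 and ((not q2 or (q1 and q2)) and q1))):
        (q2 and ((not q2 or (q1 and q2)) and q1)): α-rule — add q2, ((not q2 or (q1 and q2)) and q1).
        ((not q2 or (q1 and q2)) and q1): α-rule — add (not q2 or (q1 and q2)), q1.
        (not q2 or (q1 and q2)): β-rule — branch into not q2  //  (q1 and q2).
          branch 1.2.1 (add not q2):
            × closes — contains both q2 and not q2.
          branch 1.2.2 (add (q1 and q2)):
            (q1 and q2): α-rule — add q1, q2.
            ○ open, literals {q1=1, q2=1}.
  branch 2 (add q3):
    ○ open, literals {q3=1}.
2 branches closed, 4 open.
Each open branch fixes some atoms; the unmentioned ones are free. Counting distinct full assignments: branch {q1=1, q3=0} (q2) contributes 2 new; branch {q1=1, q2=1, q3=0} (none free) contributes 0 new; branch {q1=1, q2=1} (q3) contributes 1 new; branch {q3=1} (q1, q2) contributes 3 new. Total: 6.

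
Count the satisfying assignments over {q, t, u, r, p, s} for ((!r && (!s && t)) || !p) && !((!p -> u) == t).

16

Initial set: {T (((!r && (!s && t)) || !p) && !((!p -> u) == t))}.
T (((!r && (!s && t)) || !p) && !((!p -> u) == t)): α-rule — add T ((!r && (!s && t)) || !p), T !((!p -> u) == t).
T ((!r && (!s && t)) || !p): β-rule — branch into T (!r && (!s && t))  //  T !p.
  branch 1 (add T (!r && (!s && t))):
    T (!r && (!s && t)): α-rule — add T !r, T (!s && t).
    T (!s && t): α-rule — add T !s, T t.
    T !((!p -> u) == t): β-rule — branch into T (!p -> u), F t  //  F (!p -> u), T t.
      branch 1.1 (add T (!p -> u), F t):
        × closes — contains both t and !t.
      branch 1.2 (add F (!p -> u), T t):
        F (!p -> u): α-rule — add T !p, F u.
        ○ open, literals {p=F, r=F, s=F, t=T, u=F}.
  branch 2 (add T !p):
    T !((!p -> u) == t): β-rule — branch into T (!p -> u), F t  //  F (!p -> u), T t.
      branch 2.1 (add T (!p -> u), F t):
        T (!p -> u): β-rule — branch into F !p  //  T u.
          branch 2.1.1 (add F !p):
            × closes — contains both p and !p.
          branch 2.1.2 (add T u):
            ○ open, literals {p=F, t=F, u=T}.
      branch 2.2 (add F (!p -> u), T t):
        F (!p -> u): α-rule — add T !p, F u.
        ○ open, literals {p=F, t=T, u=F}.
2 branches closed, 3 open.
Each open branch fixes some atoms; the unmentioned ones are free. Counting distinct full assignments: branch {p=F, r=F, s=F, t=T, u=F} (q) contributes 2 new; branch {p=F, t=F, u=T} (q, r, s) contributes 8 new; branch {p=F, t=T, u=F} (q, r, s) contributes 6 new. Total: 16.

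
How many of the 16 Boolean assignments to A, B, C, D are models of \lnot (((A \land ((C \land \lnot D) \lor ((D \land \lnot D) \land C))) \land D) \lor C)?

Initial set: {\lnot (((A \land ((C \land \lnot D) \lor ((D \land \lnot D) \land C))) \land D) \lor C)}.
\lnot (((A \land ((C \land \lnot D) \lor ((D \land \lnot D) \land C))) \land D) \lor C): α-rule — add \lnot ((A \land ((C \land \lnot D) \lor ((D \land \lnot D) \land C))) \land D), \lnot C.
\lnot ((A \land ((C \land \lnot D) \lor ((D \land \lnot D) \land C))) \land D): β-rule — branch into \lnot (A \land ((C \land \lnot D) \lor ((D \land \lnot D) \land C)))  //  \lnot D.
  branch 1 (add \lnot (A \land ((C \land \lnot D) \lor ((D \land \lnot D) \land C)))):
    \lnot (A \land ((C \land \lnot D) \lor ((D \land \lnot D) \land C))): β-rule — branch into \lnot A  //  \lnot ((C \land \lnot D) \lor ((D \land \lnot D) \land C)).
      branch 1.1 (add \lnot A):
        ○ open, literals {A=F, C=F}.
      branch 1.2 (add \lnot ((C \land \lnot D) \lor ((D \land \lnot D) \land C))):
        \lnot ((C \land \lnot D) \lor ((D \land \lnot D) \land C)): α-rule — add \lnot (C \land \lnot D), \lnot ((D \land \lnot D) \land C).
        \lnot (C \land \lnot D): β-rule — branch into \lnot C  //  \lnot \lnot D.
          branch 1.2.1 (add \lnot C):
            \lnot ((D \land \lnot D) \land C): β-rule — branch into \lnot (D \land \lnot D)  //  \lnot C.
              branch 1.2.1.1 (add \lnot (D \land \lnot D)):
                \lnot (D \land \lnot D): β-rule — branch into \lnot D  //  \lnot \lnot D.
                  branch 1.2.1.1.1 (add \lnot D):
                    ○ open, literals {C=F, D=F}.
                  branch 1.2.1.1.2 (add \lnot \lnot D):
                    ○ open, literals {C=F, D=T}.
              branch 1.2.1.2 (add \lnot C):
                ○ open, literals {C=F}.
          branch 1.2.2 (add \lnot \lnot D):
            \lnot ((D \land \lnot D) \land C): β-rule — branch into \lnot (D \land \lnot D)  //  \lnot C.
              branch 1.2.2.1 (add \lnot (D \land \lnot D)):
                \lnot (D \land \lnot D): β-rule — branch into \lnot D  //  \lnot \lnot D.
                  branch 1.2.2.1.1 (add \lnot D):
                    × closes — contains both D and \lnot D.
                  branch 1.2.2.1.2 (add \lnot \lnot D):
                    ○ open, literals {C=F, D=T}.
              branch 1.2.2.2 (add \lnot C):
                ○ open, literals {C=F, D=T}.
  branch 2 (add \lnot D):
    ○ open, literals {C=F, D=F}.
1 branch closed, 7 open.
Each open branch fixes some atoms; the unmentioned ones are free. Counting distinct full assignments: branch {A=F, C=F} (B, D) contributes 4 new; branch {C=F, D=F} (A, B) contributes 2 new; branch {C=F, D=T} (A, B) contributes 2 new; branch {C=F} (A, B, D) contributes 0 new; branch {C=F, D=T} (A, B) contributes 0 new; branch {C=F, D=T} (A, B) contributes 0 new; branch {C=F, D=F} (A, B) contributes 0 new. Total: 8.

8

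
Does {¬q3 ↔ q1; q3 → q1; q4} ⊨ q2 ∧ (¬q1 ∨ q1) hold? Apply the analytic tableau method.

Initial set: {(¬q3 ↔ q1); (q3 → q1); q4; ¬(q2 ∧ (¬q1 ∨ q1))}.
(¬q3 ↔ q1): β-rule — branch into ¬q3, q1  //  ¬¬q3, ¬q1.
  branch 1 (add ¬q3, q1):
    (q3 → q1): β-rule — branch into ¬q3  //  q1.
      branch 1.1 (add ¬q3):
        ¬(q2 ∧ (¬q1 ∨ q1)): β-rule — branch into ¬q2  //  ¬(¬q1 ∨ q1).
          branch 1.1.1 (add ¬q2):
            ○ open, literals {q1=T, q2=F, q3=F, q4=T}.
          branch 1.1.2 (add ¬(¬q1 ∨ q1)):
            ¬(¬q1 ∨ q1): α-rule — add ¬¬q1, ¬q1.
            × closes — contains both q1 and ¬q1.
      branch 1.2 (add q1):
        ¬(q2 ∧ (¬q1 ∨ q1)): β-rule — branch into ¬q2  //  ¬(¬q1 ∨ q1).
          branch 1.2.1 (add ¬q2):
            ○ open, literals {q1=T, q2=F, q3=F, q4=T}.
          branch 1.2.2 (add ¬(¬q1 ∨ q1)):
            ¬(¬q1 ∨ q1): α-rule — add ¬¬q1, ¬q1.
            × closes — contains both q1 and ¬q1.
  branch 2 (add ¬¬q3, ¬q1):
    (q3 → q1): β-rule — branch into ¬q3  //  q1.
      branch 2.1 (add ¬q3):
        × closes — contains both q3 and ¬q3.
      branch 2.2 (add q1):
        × closes — contains both q1 and ¬q1.
4 branches closed, 2 open.
An open branch gives a countermodel: q1=T, q2=F, q3=F, q4=T (unmentioned atoms arbitrary); the premises hold there but the conclusion fails.

No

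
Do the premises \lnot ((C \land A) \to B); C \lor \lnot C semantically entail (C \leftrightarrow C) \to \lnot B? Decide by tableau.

Initial set: {\lnot ((C \land A) \to B); (C \lor \lnot C); \lnot ((C \leftrightarrow C) \to \lnot B)}.
\lnot ((C \land A) \to B): α-rule — add (C \land A), \lnot B.
\lnot ((C \leftrightarrow C) \to \lnot B): α-rule — add (C \leftrightarrow C), \lnot \lnot B.
× closes — contains both B and \lnot B.
All 1 branch closes.
Every branch closed, so the premises entail the conclusion.

Yes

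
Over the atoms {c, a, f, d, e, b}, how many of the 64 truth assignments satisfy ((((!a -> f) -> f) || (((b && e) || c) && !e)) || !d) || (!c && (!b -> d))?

62

Initial set: {(((((!a -> f) -> f) || (((b && e) || c) && !e)) || !d) || (!c && (!b -> d)))}.
(((((!a -> f) -> f) || (((b && e) || c) && !e)) || !d) || (!c && (!b -> d))): β-rule — branch into ((((!a -> f) -> f) || (((b && e) || c) && !e)) || !d)  //  (!c && (!b -> d)).
  branch 1 (add ((((!a -> f) -> f) || (((b && e) || c) && !e)) || !d)):
    ((((!a -> f) -> f) || (((b && e) || c) && !e)) || !d): β-rule — branch into (((!a -> f) -> f) || (((b && e) || c) && !e))  //  !d.
      branch 1.1 (add (((!a -> f) -> f) || (((b && e) || c) && !e))):
        (((!a -> f) -> f) || (((b && e) || c) && !e)): β-rule — branch into ((!a -> f) -> f)  //  (((b && e) || c) && !e).
          branch 1.1.1 (add ((!a -> f) -> f)):
            ((!a -> f) -> f): β-rule — branch into !(!a -> f)  //  f.
              branch 1.1.1.1 (add !(!a -> f)):
                !(!a -> f): α-rule — add !a, !f.
                ○ open, literals {a=false, f=false}.
              branch 1.1.1.2 (add f):
                ○ open, literals {f=true}.
          branch 1.1.2 (add (((b && e) || c) && !e)):
            (((b && e) || c) && !e): α-rule — add ((b && e) || c), !e.
            ((b && e) || c): β-rule — branch into (b && e)  //  c.
              branch 1.1.2.1 (add (b && e)):
                (b && e): α-rule — add b, e.
                × closes — contains both e and !e.
              branch 1.1.2.2 (add c):
                ○ open, literals {c=true, e=false}.
      branch 1.2 (add !d):
        ○ open, literals {d=false}.
  branch 2 (add (!c && (!b -> d))):
    (!c && (!b -> d)): α-rule — add !c, (!b -> d).
    (!b -> d): β-rule — branch into !!b  //  d.
      branch 2.1 (add !!b):
        ○ open, literals {b=true, c=false}.
      branch 2.2 (add d):
        ○ open, literals {c=false, d=true}.
1 branch closed, 6 open.
Each open branch fixes some atoms; the unmentioned ones are free. Counting distinct full assignments: branch {a=false, f=false} (c, d, e, b) contributes 16 new; branch {f=true} (c, a, d, e, b) contributes 32 new; branch {c=true, e=false} (a, f, d, b) contributes 4 new; branch {d=false} (c, a, f, e, b) contributes 6 new; branch {b=true, c=false} (a, f, d, e) contributes 2 new; branch {c=false, d=true} (a, f, e, b) contributes 2 new. Total: 62.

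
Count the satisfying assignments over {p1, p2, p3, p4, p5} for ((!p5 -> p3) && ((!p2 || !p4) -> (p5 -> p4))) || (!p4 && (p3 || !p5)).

24

Initial set: {T (((!p5 -> p3) && ((!p2 || !p4) -> (p5 -> p4))) || (!p4 && (p3 || !p5)))}.
T (((!p5 -> p3) && ((!p2 || !p4) -> (p5 -> p4))) || (!p4 && (p3 || !p5))): β-rule — branch into T ((!p5 -> p3) && ((!p2 || !p4) -> (p5 -> p4)))  //  T (!p4 && (p3 || !p5)).
  branch 1 (add T ((!p5 -> p3) && ((!p2 || !p4) -> (p5 -> p4)))):
    T ((!p5 -> p3) && ((!p2 || !p4) -> (p5 -> p4))): α-rule — add T (!p5 -> p3), T ((!p2 || !p4) -> (p5 -> p4)).
    T (!p5 -> p3): β-rule — branch into F !p5  //  T p3.
      branch 1.1 (add F !p5):
        T ((!p2 || !p4) -> (p5 -> p4)): β-rule — branch into F (!p2 || !p4)  //  T (p5 -> p4).
          branch 1.1.1 (add F (!p2 || !p4)):
            F (!p2 || !p4): α-rule — add F !p2, F !p4.
            ○ open, literals {p2=1, p4=1, p5=1}.
          branch 1.1.2 (add T (p5 -> p4)):
            T (p5 -> p4): β-rule — branch into F p5  //  T p4.
              branch 1.1.2.1 (add F p5):
                × closes — contains both p5 and !p5.
              branch 1.1.2.2 (add T p4):
                ○ open, literals {p4=1, p5=1}.
      branch 1.2 (add T p3):
        T ((!p2 || !p4) -> (p5 -> p4)): β-rule — branch into F (!p2 || !p4)  //  T (p5 -> p4).
          branch 1.2.1 (add F (!p2 || !p4)):
            F (!p2 || !p4): α-rule — add F !p2, F !p4.
            ○ open, literals {p2=1, p3=1, p4=1}.
          branch 1.2.2 (add T (p5 -> p4)):
            T (p5 -> p4): β-rule — branch into F p5  //  T p4.
              branch 1.2.2.1 (add F p5):
                ○ open, literals {p3=1, p5=0}.
              branch 1.2.2.2 (add T p4):
                ○ open, literals {p3=1, p4=1}.
  branch 2 (add T (!p4 && (p3 || !p5))):
    T (!p4 && (p3 || !p5)): α-rule — add T !p4, T (p3 || !p5).
    T (p3 || !p5): β-rule — branch into T p3  //  T !p5.
      branch 2.1 (add T p3):
        ○ open, literals {p3=1, p4=0}.
      branch 2.2 (add T !p5):
        ○ open, literals {p4=0, p5=0}.
1 branch closed, 7 open.
Each open branch fixes some atoms; the unmentioned ones are free. Counting distinct full assignments: branch {p2=1, p4=1, p5=1} (p1, p3) contributes 4 new; branch {p4=1, p5=1} (p1, p2, p3) contributes 4 new; branch {p2=1, p3=1, p4=1} (p1, p5) contributes 2 new; branch {p3=1, p5=0} (p1, p2, p4) contributes 6 new; branch {p3=1, p4=1} (p1, p2, p5) contributes 0 new; branch {p3=1, p4=0} (p1, p2, p5) contributes 4 new; branch {p4=0, p5=0} (p1, p2, p3) contributes 4 new. Total: 24.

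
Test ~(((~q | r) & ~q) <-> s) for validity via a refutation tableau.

Not valid

Assume the negation and expand:
Initial set: {F ~(((~q | r) & ~q) <-> s)}.
F ~(((~q | r) & ~q) <-> s): β-rule — branch into T ((~q | r) & ~q), T s  //  F ((~q | r) & ~q), F s.
  branch 1 (add T ((~q | r) & ~q), T s):
    T ((~q | r) & ~q): α-rule — add T (~q | r), T ~q.
    T (~q | r): β-rule — branch into T ~q  //  T r.
      branch 1.1 (add T ~q):
        ○ open, literals {q=false, s=true}.
      branch 1.2 (add T r):
        ○ open, literals {q=false, r=true, s=true}.
  branch 2 (add F ((~q | r) & ~q), F s):
    F ((~q | r) & ~q): β-rule — branch into F (~q | r)  //  F ~q.
      branch 2.1 (add F (~q | r)):
        F (~q | r): α-rule — add F ~q, F r.
        ○ open, literals {q=true, r=false, s=false}.
      branch 2.2 (add F ~q):
        ○ open, literals {q=true, s=false}.
0 branches closed, 4 open.
An open branch gives a countermodel: q=false, s=true (unmentioned atoms arbitrary); under it the original formula is false.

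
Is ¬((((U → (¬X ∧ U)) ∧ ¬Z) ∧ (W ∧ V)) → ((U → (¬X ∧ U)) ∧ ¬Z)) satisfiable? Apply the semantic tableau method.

Unsatisfiable

Initial set: {¬((((U → (¬X ∧ U)) ∧ ¬Z) ∧ (W ∧ V)) → ((U → (¬X ∧ U)) ∧ ¬Z))}.
¬((((U → (¬X ∧ U)) ∧ ¬Z) ∧ (W ∧ V)) → ((U → (¬X ∧ U)) ∧ ¬Z)): α-rule — add (((U → (¬X ∧ U)) ∧ ¬Z) ∧ (W ∧ V)), ¬((U → (¬X ∧ U)) ∧ ¬Z).
(((U → (¬X ∧ U)) ∧ ¬Z) ∧ (W ∧ V)): α-rule — add ((U → (¬X ∧ U)) ∧ ¬Z), (W ∧ V).
((U → (¬X ∧ U)) ∧ ¬Z): α-rule — add (U → (¬X ∧ U)), ¬Z.
(W ∧ V): α-rule — add W, V.
¬((U → (¬X ∧ U)) ∧ ¬Z): β-rule — branch into ¬(U → (¬X ∧ U))  //  ¬¬Z.
  branch 1 (add ¬(U → (¬X ∧ U))):
    ¬(U → (¬X ∧ U)): α-rule — add U, ¬(¬X ∧ U).
    (U → (¬X ∧ U)): β-rule — branch into ¬U  //  (¬X ∧ U).
      branch 1.1 (add ¬U):
        × closes — contains both U and ¬U.
      branch 1.2 (add (¬X ∧ U)):
        (¬X ∧ U): α-rule — add ¬X, U.
        ¬(¬X ∧ U): β-rule — branch into ¬¬X  //  ¬U.
          branch 1.2.1 (add ¬¬X):
            × closes — contains both X and ¬X.
          branch 1.2.2 (add ¬U):
            × closes — contains both U and ¬U.
  branch 2 (add ¬¬Z):
    × closes — contains both Z and ¬Z.
All 4 branches close.
Every branch closed; the formula is unsatisfiable.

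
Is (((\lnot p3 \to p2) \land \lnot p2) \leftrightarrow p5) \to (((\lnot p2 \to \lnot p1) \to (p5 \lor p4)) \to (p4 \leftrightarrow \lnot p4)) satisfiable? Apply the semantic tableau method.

Satisfiable

Initial set: {T ((((\lnot p3 \to p2) \land \lnot p2) \leftrightarrow p5) \to (((\lnot p2 \to \lnot p1) \to (p5 \lor p4)) \to (p4 \leftrightarrow \lnot p4)))}.
T ((((\lnot p3 \to p2) \land \lnot p2) \leftrightarrow p5) \to (((\lnot p2 \to \lnot p1) \to (p5 \lor p4)) \to (p4 \leftrightarrow \lnot p4))): β-rule — branch into F (((\lnot p3 \to p2) \land \lnot p2) \leftrightarrow p5)  //  T (((\lnot p2 \to \lnot p1) \to (p5 \lor p4)) \to (p4 \leftrightarrow \lnot p4)).
  branch 1 (add F (((\lnot p3 \to p2) \land \lnot p2) \leftrightarrow p5)):
    F (((\lnot p3 \to p2) \land \lnot p2) \leftrightarrow p5): β-rule — branch into T ((\lnot p3 \to p2) \land \lnot p2), F p5  //  F ((\lnot p3 \to p2) \land \lnot p2), T p5.
      branch 1.1 (add T ((\lnot p3 \to p2) \land \lnot p2), F p5):
        T ((\lnot p3 \to p2) \land \lnot p2): α-rule — add T (\lnot p3 \to p2), T \lnot p2.
        T (\lnot p3 \to p2): β-rule — branch into F \lnot p3  //  T p2.
          branch 1.1.1 (add F \lnot p3):
            ○ open, literals {p2=false, p3=true, p5=false}.
          branch 1.1.2 (add T p2):
            × closes — contains both p2 and \lnot p2.
      branch 1.2 (add F ((\lnot p3 \to p2) \land \lnot p2), T p5):
        F ((\lnot p3 \to p2) \land \lnot p2): β-rule — branch into F (\lnot p3 \to p2)  //  F \lnot p2.
          branch 1.2.1 (add F (\lnot p3 \to p2)):
            F (\lnot p3 \to p2): α-rule — add T \lnot p3, F p2.
            ○ open, literals {p2=false, p3=false, p5=true}.
          branch 1.2.2 (add F \lnot p2):
            ○ open, literals {p2=true, p5=true}.
  branch 2 (add T (((\lnot p2 \to \lnot p1) \to (p5 \lor p4)) \to (p4 \leftrightarrow \lnot p4))):
    T (((\lnot p2 \to \lnot p1) \to (p5 \lor p4)) \to (p4 \leftrightarrow \lnot p4)): β-rule — branch into F ((\lnot p2 \to \lnot p1) \to (p5 \lor p4))  //  T (p4 \leftrightarrow \lnot p4).
      branch 2.1 (add F ((\lnot p2 \to \lnot p1) \to (p5 \lor p4))):
        F ((\lnot p2 \to \lnot p1) \to (p5 \lor p4)): α-rule — add T (\lnot p2 \to \lnot p1), F (p5 \lor p4).
        F (p5 \lor p4): α-rule — add F p5, F p4.
        T (\lnot p2 \to \lnot p1): β-rule — branch into F \lnot p2  //  T \lnot p1.
          branch 2.1.1 (add F \lnot p2):
            ○ open, literals {p2=true, p4=false, p5=false}.
          branch 2.1.2 (add T \lnot p1):
            ○ open, literals {p1=false, p4=false, p5=false}.
      branch 2.2 (add T (p4 \leftrightarrow \lnot p4)):
        T (p4 \leftrightarrow \lnot p4): β-rule — branch into T p4, T \lnot p4  //  F p4, F \lnot p4.
          branch 2.2.1 (add T p4, T \lnot p4):
            × closes — contains both p4 and \lnot p4.
          branch 2.2.2 (add F p4, F \lnot p4):
            × closes — contains both p4 and \lnot p4.
3 branches closed, 5 open.
An open branch gives a satisfying assignment: p2=false, p3=true, p5=false.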